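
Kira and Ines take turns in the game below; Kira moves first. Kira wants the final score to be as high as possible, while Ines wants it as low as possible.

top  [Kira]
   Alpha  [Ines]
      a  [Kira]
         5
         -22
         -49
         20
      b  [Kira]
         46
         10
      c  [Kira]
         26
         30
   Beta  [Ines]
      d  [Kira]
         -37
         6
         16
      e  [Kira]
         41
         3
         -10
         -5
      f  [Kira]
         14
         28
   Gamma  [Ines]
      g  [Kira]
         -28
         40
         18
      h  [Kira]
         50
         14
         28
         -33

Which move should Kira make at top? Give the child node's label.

a (Kira): max(5, -22, -49, 20) = 20
b (Kira): max(46, 10) = 46
c (Kira): max(26, 30) = 30
Alpha (Ines): min(20, 46, 30) = 20
d (Kira): max(-37, 6, 16) = 16
e (Kira): max(41, 3, -10, -5) = 41
f (Kira): max(14, 28) = 28
Beta (Ines): min(16, 41, 28) = 16
g (Kira): max(-28, 40, 18) = 40
h (Kira): max(50, 14, 28, -33) = 50
Gamma (Ines): min(40, 50) = 40
top (Kira): max(20, 16, 40) = 40
Kira at top wants the highest of {Alpha=20, Beta=16, Gamma=40}, so chooses Gamma.

Gamma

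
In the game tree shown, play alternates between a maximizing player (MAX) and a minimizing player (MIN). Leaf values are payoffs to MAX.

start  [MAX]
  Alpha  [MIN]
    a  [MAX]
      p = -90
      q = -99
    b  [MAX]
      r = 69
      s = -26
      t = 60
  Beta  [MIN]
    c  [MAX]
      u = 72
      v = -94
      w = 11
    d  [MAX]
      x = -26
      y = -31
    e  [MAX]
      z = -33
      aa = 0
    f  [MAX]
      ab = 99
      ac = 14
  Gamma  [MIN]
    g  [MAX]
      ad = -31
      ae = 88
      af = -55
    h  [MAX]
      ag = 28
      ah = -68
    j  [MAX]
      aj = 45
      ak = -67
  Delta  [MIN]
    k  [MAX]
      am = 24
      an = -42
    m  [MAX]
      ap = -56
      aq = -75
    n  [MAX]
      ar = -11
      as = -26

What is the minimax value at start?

a (MAX): max(-90, -99) = -90
b (MAX): max(69, -26, 60) = 69
Alpha (MIN): min(-90, 69) = -90
c (MAX): max(72, -94, 11) = 72
d (MAX): max(-26, -31) = -26
e (MAX): max(-33, 0) = 0
f (MAX): max(99, 14) = 99
Beta (MIN): min(72, -26, 0, 99) = -26
g (MAX): max(-31, 88, -55) = 88
h (MAX): max(28, -68) = 28
j (MAX): max(45, -67) = 45
Gamma (MIN): min(88, 28, 45) = 28
k (MAX): max(24, -42) = 24
m (MAX): max(-56, -75) = -56
n (MAX): max(-11, -26) = -11
Delta (MIN): min(24, -56, -11) = -56
start (MAX): max(-90, -26, 28, -56) = 28

28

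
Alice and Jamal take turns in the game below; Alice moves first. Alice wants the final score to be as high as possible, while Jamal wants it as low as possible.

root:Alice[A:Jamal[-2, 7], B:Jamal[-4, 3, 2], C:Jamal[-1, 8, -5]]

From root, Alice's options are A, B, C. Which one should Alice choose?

A

A (Jamal): min(-2, 7) = -2
B (Jamal): min(-4, 3, 2) = -4
C (Jamal): min(-1, 8, -5) = -5
root (Alice): max(-2, -4, -5) = -2
Alice at root wants the highest of {A=-2, B=-4, C=-5}, so chooses A.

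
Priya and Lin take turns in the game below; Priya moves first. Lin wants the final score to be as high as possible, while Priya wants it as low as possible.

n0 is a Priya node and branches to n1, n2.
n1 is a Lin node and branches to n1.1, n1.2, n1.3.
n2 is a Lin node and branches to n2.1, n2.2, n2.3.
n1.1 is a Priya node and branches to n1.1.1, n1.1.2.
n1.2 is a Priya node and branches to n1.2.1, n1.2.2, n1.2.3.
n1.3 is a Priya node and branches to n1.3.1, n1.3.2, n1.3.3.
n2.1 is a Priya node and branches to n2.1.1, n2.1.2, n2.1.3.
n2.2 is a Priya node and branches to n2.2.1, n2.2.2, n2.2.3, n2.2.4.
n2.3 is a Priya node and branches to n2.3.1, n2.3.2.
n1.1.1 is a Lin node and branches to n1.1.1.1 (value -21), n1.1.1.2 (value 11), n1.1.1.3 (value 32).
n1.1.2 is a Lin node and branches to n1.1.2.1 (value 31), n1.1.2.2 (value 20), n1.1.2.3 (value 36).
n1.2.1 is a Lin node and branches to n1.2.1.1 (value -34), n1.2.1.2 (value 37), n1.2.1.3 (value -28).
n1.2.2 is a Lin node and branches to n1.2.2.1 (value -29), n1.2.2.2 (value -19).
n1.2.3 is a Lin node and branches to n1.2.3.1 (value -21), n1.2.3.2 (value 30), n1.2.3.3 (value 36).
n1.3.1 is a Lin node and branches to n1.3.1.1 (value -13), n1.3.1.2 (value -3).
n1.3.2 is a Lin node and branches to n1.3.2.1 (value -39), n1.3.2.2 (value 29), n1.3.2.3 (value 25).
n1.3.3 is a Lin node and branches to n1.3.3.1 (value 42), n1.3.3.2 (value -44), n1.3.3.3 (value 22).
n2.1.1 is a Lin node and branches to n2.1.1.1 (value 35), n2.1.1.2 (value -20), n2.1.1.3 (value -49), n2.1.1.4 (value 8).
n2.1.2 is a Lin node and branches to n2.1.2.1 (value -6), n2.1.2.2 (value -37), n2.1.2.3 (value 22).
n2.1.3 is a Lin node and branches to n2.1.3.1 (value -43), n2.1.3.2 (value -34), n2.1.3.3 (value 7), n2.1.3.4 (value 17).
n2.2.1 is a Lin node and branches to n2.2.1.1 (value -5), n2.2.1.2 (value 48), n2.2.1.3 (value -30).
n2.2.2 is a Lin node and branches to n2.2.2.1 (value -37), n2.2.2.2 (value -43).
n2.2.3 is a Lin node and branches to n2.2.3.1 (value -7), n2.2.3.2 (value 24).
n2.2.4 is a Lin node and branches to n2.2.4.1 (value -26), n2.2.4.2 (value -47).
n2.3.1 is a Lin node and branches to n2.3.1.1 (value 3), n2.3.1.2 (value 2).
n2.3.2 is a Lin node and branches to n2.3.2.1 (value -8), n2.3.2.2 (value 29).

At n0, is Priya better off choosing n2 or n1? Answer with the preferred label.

n2.1.1 (Lin): max(35, -20, -49, 8) = 35
n2.1.2 (Lin): max(-6, -37, 22) = 22
n2.1.3 (Lin): max(-43, -34, 7, 17) = 17
n2.1 (Priya): min(35, 22, 17) = 17
n2.2.1 (Lin): max(-5, 48, -30) = 48
n2.2.2 (Lin): max(-37, -43) = -37
n2.2.3 (Lin): max(-7, 24) = 24
n2.2.4 (Lin): max(-26, -47) = -26
n2.2 (Priya): min(48, -37, 24, -26) = -37
n2.3.1 (Lin): max(3, 2) = 3
n2.3.2 (Lin): max(-8, 29) = 29
n2.3 (Priya): min(3, 29) = 3
n2 (Lin): max(17, -37, 3) = 17
n1.1.1 (Lin): max(-21, 11, 32) = 32
n1.1.2 (Lin): max(31, 20, 36) = 36
n1.1 (Priya): min(32, 36) = 32
n1.2.1 (Lin): max(-34, 37, -28) = 37
n1.2.2 (Lin): max(-29, -19) = -19
n1.2.3 (Lin): max(-21, 30, 36) = 36
n1.2 (Priya): min(37, -19, 36) = -19
n1.3.1 (Lin): max(-13, -3) = -3
n1.3.2 (Lin): max(-39, 29, 25) = 29
n1.3.3 (Lin): max(42, -44, 22) = 42
n1.3 (Priya): min(-3, 29, 42) = -3
n1 (Lin): max(32, -19, -3) = 32
Priya prefers the lower value; n2=17, n1=32. n2 is better since 17 < 32.

n2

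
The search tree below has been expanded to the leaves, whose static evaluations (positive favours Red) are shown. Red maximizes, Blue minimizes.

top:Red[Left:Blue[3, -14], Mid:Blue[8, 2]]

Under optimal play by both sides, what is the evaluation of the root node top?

Left (Blue): min(3, -14) = -14
Mid (Blue): min(8, 2) = 2
top (Red): max(-14, 2) = 2

2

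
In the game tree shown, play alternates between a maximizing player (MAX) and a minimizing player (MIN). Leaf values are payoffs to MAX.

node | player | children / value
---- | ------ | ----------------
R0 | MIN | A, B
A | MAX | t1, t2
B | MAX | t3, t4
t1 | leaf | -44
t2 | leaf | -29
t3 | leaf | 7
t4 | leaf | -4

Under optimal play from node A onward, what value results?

-29

A (MAX): max(-44, -29) = -29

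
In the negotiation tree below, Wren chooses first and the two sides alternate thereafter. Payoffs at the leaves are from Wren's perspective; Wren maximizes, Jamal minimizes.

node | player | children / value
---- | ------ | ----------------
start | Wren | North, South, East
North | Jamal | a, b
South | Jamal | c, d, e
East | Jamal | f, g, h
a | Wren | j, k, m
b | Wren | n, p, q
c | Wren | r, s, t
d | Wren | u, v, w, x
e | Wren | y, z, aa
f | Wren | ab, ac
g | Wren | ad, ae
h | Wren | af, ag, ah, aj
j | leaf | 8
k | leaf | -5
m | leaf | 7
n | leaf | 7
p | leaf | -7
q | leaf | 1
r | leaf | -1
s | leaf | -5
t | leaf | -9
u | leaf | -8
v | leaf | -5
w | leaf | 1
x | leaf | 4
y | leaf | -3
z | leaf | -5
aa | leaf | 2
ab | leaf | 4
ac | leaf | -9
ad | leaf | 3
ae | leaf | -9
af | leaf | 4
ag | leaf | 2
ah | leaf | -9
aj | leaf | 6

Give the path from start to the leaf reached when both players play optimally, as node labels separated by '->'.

a (Wren): max(8, -5, 7) = 8
b (Wren): max(7, -7, 1) = 7
North (Jamal): min(8, 7) = 7
c (Wren): max(-1, -5, -9) = -1
d (Wren): max(-8, -5, 1, 4) = 4
e (Wren): max(-3, -5, 2) = 2
South (Jamal): min(-1, 4, 2) = -1
f (Wren): max(4, -9) = 4
g (Wren): max(3, -9) = 3
h (Wren): max(4, 2, -9, 6) = 6
East (Jamal): min(4, 3, 6) = 3
start (Wren): max(7, -1, 3) = 7
At start, Wren picks North (highest: 7).
At North, Jamal picks b (lowest: 7).
At b, Wren picks n (highest: 7).
Terminal value 7.

start -> North -> b -> n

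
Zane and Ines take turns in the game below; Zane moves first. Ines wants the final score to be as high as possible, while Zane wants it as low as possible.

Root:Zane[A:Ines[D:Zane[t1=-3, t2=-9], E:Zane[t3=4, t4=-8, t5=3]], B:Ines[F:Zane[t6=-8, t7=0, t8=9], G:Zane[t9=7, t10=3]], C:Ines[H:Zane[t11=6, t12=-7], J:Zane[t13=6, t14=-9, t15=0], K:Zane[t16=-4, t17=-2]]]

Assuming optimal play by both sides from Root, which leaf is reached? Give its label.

t4

D (Zane): min(-3, -9) = -9
E (Zane): min(4, -8, 3) = -8
A (Ines): max(-9, -8) = -8
F (Zane): min(-8, 0, 9) = -8
G (Zane): min(7, 3) = 3
B (Ines): max(-8, 3) = 3
H (Zane): min(6, -7) = -7
J (Zane): min(6, -9, 0) = -9
K (Zane): min(-4, -2) = -4
C (Ines): max(-7, -9, -4) = -4
Root (Zane): min(-8, 3, -4) = -8
At Root, Zane picks A (lowest: -8).
At A, Ines picks E (highest: -8).
At E, Zane picks t4 (lowest: -8).
Terminal value -8.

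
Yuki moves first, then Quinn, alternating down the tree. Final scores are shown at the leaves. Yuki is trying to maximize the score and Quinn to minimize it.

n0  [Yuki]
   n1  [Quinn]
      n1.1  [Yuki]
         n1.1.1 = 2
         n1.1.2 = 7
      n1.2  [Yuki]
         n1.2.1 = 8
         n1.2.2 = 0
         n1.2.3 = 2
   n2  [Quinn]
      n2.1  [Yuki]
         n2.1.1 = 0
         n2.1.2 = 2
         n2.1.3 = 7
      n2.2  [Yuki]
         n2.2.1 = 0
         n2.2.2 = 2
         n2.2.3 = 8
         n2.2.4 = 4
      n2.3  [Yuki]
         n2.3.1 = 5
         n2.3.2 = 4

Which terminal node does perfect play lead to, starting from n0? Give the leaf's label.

n1.1.2

n1.1 (Yuki): max(2, 7) = 7
n1.2 (Yuki): max(8, 0, 2) = 8
n1 (Quinn): min(7, 8) = 7
n2.1 (Yuki): max(0, 2, 7) = 7
n2.2 (Yuki): max(0, 2, 8, 4) = 8
n2.3 (Yuki): max(5, 4) = 5
n2 (Quinn): min(7, 8, 5) = 5
n0 (Yuki): max(7, 5) = 7
At n0, Yuki picks n1 (highest: 7).
At n1, Quinn picks n1.1 (lowest: 7).
At n1.1, Yuki picks n1.1.2 (highest: 7).
Terminal value 7.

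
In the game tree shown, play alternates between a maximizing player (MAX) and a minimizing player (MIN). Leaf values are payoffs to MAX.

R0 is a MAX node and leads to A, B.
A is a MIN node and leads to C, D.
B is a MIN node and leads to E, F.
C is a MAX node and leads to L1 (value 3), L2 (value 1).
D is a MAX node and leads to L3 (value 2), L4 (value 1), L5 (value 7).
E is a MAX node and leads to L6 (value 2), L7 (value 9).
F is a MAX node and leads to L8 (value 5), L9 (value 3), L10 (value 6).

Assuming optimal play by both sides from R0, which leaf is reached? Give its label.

L10

C (MAX): max(3, 1) = 3
D (MAX): max(2, 1, 7) = 7
A (MIN): min(3, 7) = 3
E (MAX): max(2, 9) = 9
F (MAX): max(5, 3, 6) = 6
B (MIN): min(9, 6) = 6
R0 (MAX): max(3, 6) = 6
At R0, MAX picks B (highest: 6).
At B, MIN picks F (lowest: 6).
At F, MAX picks L10 (highest: 6).
Terminal value 6.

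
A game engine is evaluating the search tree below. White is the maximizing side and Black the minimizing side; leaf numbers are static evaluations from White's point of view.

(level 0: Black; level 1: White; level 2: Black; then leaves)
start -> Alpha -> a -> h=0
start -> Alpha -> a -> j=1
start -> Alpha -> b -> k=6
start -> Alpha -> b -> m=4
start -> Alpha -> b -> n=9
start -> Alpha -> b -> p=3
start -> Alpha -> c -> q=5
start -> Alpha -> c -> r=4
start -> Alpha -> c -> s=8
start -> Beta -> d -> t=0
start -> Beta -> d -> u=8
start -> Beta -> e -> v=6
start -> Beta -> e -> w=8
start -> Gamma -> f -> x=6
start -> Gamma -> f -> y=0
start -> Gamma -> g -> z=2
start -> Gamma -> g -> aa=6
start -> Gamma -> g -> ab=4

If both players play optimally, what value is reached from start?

2

a (Black): min(0, 1) = 0
b (Black): min(6, 4, 9, 3) = 3
c (Black): min(5, 4, 8) = 4
Alpha (White): max(0, 3, 4) = 4
d (Black): min(0, 8) = 0
e (Black): min(6, 8) = 6
Beta (White): max(0, 6) = 6
f (Black): min(6, 0) = 0
g (Black): min(2, 6, 4) = 2
Gamma (White): max(0, 2) = 2
start (Black): min(4, 6, 2) = 2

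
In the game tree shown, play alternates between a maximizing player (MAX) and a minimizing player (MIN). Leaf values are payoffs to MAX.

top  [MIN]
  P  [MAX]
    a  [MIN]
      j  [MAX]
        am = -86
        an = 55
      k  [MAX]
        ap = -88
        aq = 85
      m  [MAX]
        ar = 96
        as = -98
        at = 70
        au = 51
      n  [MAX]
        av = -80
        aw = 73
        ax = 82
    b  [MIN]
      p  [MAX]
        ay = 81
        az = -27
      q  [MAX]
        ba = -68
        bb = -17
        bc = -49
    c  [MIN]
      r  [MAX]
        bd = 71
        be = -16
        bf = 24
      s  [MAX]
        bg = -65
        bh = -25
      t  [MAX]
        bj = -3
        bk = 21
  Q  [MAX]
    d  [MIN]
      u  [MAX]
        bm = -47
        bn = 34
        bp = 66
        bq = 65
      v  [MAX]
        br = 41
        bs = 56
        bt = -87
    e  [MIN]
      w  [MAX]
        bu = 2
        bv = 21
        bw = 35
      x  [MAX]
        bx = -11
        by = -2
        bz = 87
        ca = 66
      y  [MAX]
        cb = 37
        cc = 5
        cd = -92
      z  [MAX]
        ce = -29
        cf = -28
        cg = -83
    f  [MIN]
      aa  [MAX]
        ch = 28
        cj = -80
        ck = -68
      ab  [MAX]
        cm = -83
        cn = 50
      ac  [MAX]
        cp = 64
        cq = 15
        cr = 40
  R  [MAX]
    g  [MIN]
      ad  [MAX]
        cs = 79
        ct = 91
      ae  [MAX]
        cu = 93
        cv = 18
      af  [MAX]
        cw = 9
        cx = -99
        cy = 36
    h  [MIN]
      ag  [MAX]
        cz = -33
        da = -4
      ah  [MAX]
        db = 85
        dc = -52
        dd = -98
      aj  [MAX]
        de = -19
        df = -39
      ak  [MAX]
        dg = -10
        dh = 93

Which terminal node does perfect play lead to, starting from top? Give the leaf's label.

j (MAX): max(-86, 55) = 55
k (MAX): max(-88, 85) = 85
m (MAX): max(96, -98, 70, 51) = 96
n (MAX): max(-80, 73, 82) = 82
a (MIN): min(55, 85, 96, 82) = 55
p (MAX): max(81, -27) = 81
q (MAX): max(-68, -17, -49) = -17
b (MIN): min(81, -17) = -17
r (MAX): max(71, -16, 24) = 71
s (MAX): max(-65, -25) = -25
t (MAX): max(-3, 21) = 21
c (MIN): min(71, -25, 21) = -25
P (MAX): max(55, -17, -25) = 55
u (MAX): max(-47, 34, 66, 65) = 66
v (MAX): max(41, 56, -87) = 56
d (MIN): min(66, 56) = 56
w (MAX): max(2, 21, 35) = 35
x (MAX): max(-11, -2, 87, 66) = 87
y (MAX): max(37, 5, -92) = 37
z (MAX): max(-29, -28, -83) = -28
e (MIN): min(35, 87, 37, -28) = -28
aa (MAX): max(28, -80, -68) = 28
ab (MAX): max(-83, 50) = 50
ac (MAX): max(64, 15, 40) = 64
f (MIN): min(28, 50, 64) = 28
Q (MAX): max(56, -28, 28) = 56
ad (MAX): max(79, 91) = 91
ae (MAX): max(93, 18) = 93
af (MAX): max(9, -99, 36) = 36
g (MIN): min(91, 93, 36) = 36
ag (MAX): max(-33, -4) = -4
ah (MAX): max(85, -52, -98) = 85
aj (MAX): max(-19, -39) = -19
ak (MAX): max(-10, 93) = 93
h (MIN): min(-4, 85, -19, 93) = -19
R (MAX): max(36, -19) = 36
top (MIN): min(55, 56, 36) = 36
At top, MIN picks R (lowest: 36).
At R, MAX picks g (highest: 36).
At g, MIN picks af (lowest: 36).
At af, MAX picks cy (highest: 36).
Terminal value 36.

cy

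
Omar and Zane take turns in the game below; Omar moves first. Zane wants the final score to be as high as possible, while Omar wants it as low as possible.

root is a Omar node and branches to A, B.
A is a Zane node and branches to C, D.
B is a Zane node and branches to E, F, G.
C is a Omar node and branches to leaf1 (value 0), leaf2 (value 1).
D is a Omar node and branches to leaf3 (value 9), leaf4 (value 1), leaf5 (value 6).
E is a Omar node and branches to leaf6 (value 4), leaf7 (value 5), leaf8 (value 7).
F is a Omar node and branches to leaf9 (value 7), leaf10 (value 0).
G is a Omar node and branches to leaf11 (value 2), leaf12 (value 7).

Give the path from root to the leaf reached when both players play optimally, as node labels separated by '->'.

C (Omar): min(0, 1) = 0
D (Omar): min(9, 1, 6) = 1
A (Zane): max(0, 1) = 1
E (Omar): min(4, 5, 7) = 4
F (Omar): min(7, 0) = 0
G (Omar): min(2, 7) = 2
B (Zane): max(4, 0, 2) = 4
root (Omar): min(1, 4) = 1
At root, Omar picks A (lowest: 1).
At A, Zane picks D (highest: 1).
At D, Omar picks leaf4 (lowest: 1).
Terminal value 1.

root -> A -> D -> leaf4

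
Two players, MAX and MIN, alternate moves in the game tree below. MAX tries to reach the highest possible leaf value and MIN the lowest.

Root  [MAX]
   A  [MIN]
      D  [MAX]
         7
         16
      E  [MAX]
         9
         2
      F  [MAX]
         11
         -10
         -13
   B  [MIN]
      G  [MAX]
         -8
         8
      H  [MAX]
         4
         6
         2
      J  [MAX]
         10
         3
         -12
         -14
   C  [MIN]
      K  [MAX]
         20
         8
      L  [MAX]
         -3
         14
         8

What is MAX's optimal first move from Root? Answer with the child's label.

C

D (MAX): max(7, 16) = 16
E (MAX): max(9, 2) = 9
F (MAX): max(11, -10, -13) = 11
A (MIN): min(16, 9, 11) = 9
G (MAX): max(-8, 8) = 8
H (MAX): max(4, 6, 2) = 6
J (MAX): max(10, 3, -12, -14) = 10
B (MIN): min(8, 6, 10) = 6
K (MAX): max(20, 8) = 20
L (MAX): max(-3, 14, 8) = 14
C (MIN): min(20, 14) = 14
Root (MAX): max(9, 6, 14) = 14
MAX at Root wants the highest of {A=9, B=6, C=14}, so chooses C.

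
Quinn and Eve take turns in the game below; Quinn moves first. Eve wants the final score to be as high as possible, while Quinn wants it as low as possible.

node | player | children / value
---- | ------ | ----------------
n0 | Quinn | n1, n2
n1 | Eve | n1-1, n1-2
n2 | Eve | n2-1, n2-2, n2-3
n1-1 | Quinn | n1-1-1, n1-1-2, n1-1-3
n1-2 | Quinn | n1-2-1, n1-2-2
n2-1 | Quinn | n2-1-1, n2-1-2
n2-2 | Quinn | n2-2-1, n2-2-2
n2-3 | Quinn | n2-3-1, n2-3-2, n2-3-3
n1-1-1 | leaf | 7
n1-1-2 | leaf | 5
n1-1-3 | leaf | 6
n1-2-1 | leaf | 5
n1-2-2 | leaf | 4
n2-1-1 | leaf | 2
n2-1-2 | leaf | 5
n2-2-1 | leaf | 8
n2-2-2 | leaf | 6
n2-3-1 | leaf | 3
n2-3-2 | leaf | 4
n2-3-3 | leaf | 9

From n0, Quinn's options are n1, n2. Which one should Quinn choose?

n1-1 (Quinn): min(7, 5, 6) = 5
n1-2 (Quinn): min(5, 4) = 4
n1 (Eve): max(5, 4) = 5
n2-1 (Quinn): min(2, 5) = 2
n2-2 (Quinn): min(8, 6) = 6
n2-3 (Quinn): min(3, 4, 9) = 3
n2 (Eve): max(2, 6, 3) = 6
n0 (Quinn): min(5, 6) = 5
Quinn at n0 wants the lowest of {n1=5, n2=6}, so chooses n1.

n1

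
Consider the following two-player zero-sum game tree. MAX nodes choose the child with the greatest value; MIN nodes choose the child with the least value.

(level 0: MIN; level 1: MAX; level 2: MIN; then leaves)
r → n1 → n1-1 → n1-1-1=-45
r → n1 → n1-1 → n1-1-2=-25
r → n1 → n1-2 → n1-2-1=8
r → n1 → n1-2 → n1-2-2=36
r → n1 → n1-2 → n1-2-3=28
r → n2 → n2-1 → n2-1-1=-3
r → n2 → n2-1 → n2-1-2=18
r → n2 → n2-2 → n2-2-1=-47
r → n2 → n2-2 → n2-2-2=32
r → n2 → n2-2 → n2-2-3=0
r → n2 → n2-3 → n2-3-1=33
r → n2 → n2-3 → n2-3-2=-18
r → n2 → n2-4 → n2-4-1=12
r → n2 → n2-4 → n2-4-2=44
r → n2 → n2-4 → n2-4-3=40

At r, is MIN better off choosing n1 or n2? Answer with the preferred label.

n1-1 (MIN): min(-45, -25) = -45
n1-2 (MIN): min(8, 36, 28) = 8
n1 (MAX): max(-45, 8) = 8
n2-1 (MIN): min(-3, 18) = -3
n2-2 (MIN): min(-47, 32, 0) = -47
n2-3 (MIN): min(33, -18) = -18
n2-4 (MIN): min(12, 44, 40) = 12
n2 (MAX): max(-3, -47, -18, 12) = 12
MIN prefers the lower value; n1=8, n2=12. n1 is better since 8 < 12.

n1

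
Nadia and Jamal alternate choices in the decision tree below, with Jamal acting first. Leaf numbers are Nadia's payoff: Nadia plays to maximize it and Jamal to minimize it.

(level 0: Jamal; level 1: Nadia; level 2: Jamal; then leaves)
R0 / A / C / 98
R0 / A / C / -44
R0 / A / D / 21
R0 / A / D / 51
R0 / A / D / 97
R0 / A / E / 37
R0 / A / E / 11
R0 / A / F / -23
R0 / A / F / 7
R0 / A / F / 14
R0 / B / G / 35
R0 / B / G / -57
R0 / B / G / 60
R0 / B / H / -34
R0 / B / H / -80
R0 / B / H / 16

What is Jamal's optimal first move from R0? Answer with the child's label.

C (Jamal): min(98, -44) = -44
D (Jamal): min(21, 51, 97) = 21
E (Jamal): min(37, 11) = 11
F (Jamal): min(-23, 7, 14) = -23
A (Nadia): max(-44, 21, 11, -23) = 21
G (Jamal): min(35, -57, 60) = -57
H (Jamal): min(-34, -80, 16) = -80
B (Nadia): max(-57, -80) = -57
R0 (Jamal): min(21, -57) = -57
Jamal at R0 wants the lowest of {A=21, B=-57}, so chooses B.

B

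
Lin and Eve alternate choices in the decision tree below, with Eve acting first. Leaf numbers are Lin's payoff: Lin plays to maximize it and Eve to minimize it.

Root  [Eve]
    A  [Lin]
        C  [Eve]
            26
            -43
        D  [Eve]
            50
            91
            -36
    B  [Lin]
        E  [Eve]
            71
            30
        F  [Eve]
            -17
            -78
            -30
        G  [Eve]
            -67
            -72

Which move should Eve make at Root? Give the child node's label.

A

C (Eve): min(26, -43) = -43
D (Eve): min(50, 91, -36) = -36
A (Lin): max(-43, -36) = -36
E (Eve): min(71, 30) = 30
F (Eve): min(-17, -78, -30) = -78
G (Eve): min(-67, -72) = -72
B (Lin): max(30, -78, -72) = 30
Root (Eve): min(-36, 30) = -36
Eve at Root wants the lowest of {A=-36, B=30}, so chooses A.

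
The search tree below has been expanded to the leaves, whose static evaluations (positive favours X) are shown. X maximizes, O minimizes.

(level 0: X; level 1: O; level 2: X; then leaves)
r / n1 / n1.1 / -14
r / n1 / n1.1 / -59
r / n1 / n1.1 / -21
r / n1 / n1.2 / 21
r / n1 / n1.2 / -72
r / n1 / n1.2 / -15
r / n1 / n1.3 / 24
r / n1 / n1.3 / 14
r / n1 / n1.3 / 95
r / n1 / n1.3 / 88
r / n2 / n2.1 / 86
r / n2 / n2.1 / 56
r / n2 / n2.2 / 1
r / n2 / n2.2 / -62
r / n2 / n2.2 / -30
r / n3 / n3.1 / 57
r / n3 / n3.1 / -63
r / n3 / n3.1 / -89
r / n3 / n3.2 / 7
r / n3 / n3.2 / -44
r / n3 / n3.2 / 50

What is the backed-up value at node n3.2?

n3.2 (X): max(7, -44, 50) = 50

50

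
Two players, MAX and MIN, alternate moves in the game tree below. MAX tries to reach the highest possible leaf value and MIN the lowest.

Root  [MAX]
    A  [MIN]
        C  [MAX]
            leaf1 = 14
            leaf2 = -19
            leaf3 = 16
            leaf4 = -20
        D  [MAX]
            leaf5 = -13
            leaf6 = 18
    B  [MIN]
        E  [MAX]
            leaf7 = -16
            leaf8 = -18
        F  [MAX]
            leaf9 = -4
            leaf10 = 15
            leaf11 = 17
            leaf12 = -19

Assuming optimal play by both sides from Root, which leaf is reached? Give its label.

leaf3

C (MAX): max(14, -19, 16, -20) = 16
D (MAX): max(-13, 18) = 18
A (MIN): min(16, 18) = 16
E (MAX): max(-16, -18) = -16
F (MAX): max(-4, 15, 17, -19) = 17
B (MIN): min(-16, 17) = -16
Root (MAX): max(16, -16) = 16
At Root, MAX picks A (highest: 16).
At A, MIN picks C (lowest: 16).
At C, MAX picks leaf3 (highest: 16).
Terminal value 16.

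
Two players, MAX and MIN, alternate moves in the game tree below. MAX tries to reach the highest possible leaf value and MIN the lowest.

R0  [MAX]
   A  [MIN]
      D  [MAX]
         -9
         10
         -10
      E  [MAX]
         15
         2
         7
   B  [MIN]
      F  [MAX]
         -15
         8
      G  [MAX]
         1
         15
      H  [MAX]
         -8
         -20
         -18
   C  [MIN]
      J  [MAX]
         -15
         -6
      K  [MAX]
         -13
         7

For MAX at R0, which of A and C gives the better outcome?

A

D (MAX): max(-9, 10, -10) = 10
E (MAX): max(15, 2, 7) = 15
A (MIN): min(10, 15) = 10
J (MAX): max(-15, -6) = -6
K (MAX): max(-13, 7) = 7
C (MIN): min(-6, 7) = -6
MAX prefers the higher value; A=10, C=-6. A is better since 10 > -6.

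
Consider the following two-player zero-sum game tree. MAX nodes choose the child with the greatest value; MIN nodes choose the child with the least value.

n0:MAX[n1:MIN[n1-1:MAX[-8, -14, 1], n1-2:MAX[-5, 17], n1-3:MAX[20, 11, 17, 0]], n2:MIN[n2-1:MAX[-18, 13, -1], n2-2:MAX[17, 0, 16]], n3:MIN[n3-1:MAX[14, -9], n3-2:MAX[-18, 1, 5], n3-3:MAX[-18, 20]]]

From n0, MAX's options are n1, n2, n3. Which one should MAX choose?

n2

n1-1 (MAX): max(-8, -14, 1) = 1
n1-2 (MAX): max(-5, 17) = 17
n1-3 (MAX): max(20, 11, 17, 0) = 20
n1 (MIN): min(1, 17, 20) = 1
n2-1 (MAX): max(-18, 13, -1) = 13
n2-2 (MAX): max(17, 0, 16) = 17
n2 (MIN): min(13, 17) = 13
n3-1 (MAX): max(14, -9) = 14
n3-2 (MAX): max(-18, 1, 5) = 5
n3-3 (MAX): max(-18, 20) = 20
n3 (MIN): min(14, 5, 20) = 5
n0 (MAX): max(1, 13, 5) = 13
MAX at n0 wants the highest of {n1=1, n2=13, n3=5}, so chooses n2.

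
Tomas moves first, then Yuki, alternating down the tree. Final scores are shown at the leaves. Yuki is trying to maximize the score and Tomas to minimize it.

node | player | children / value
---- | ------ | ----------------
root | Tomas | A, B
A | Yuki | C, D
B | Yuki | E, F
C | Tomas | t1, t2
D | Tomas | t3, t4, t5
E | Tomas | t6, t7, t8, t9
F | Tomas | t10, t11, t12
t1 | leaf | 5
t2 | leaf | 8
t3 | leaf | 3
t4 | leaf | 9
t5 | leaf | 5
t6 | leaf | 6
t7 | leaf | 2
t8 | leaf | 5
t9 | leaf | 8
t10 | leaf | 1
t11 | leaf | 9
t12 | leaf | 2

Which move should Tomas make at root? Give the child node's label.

C (Tomas): min(5, 8) = 5
D (Tomas): min(3, 9, 5) = 3
A (Yuki): max(5, 3) = 5
E (Tomas): min(6, 2, 5, 8) = 2
F (Tomas): min(1, 9, 2) = 1
B (Yuki): max(2, 1) = 2
root (Tomas): min(5, 2) = 2
Tomas at root wants the lowest of {A=5, B=2}, so chooses B.

B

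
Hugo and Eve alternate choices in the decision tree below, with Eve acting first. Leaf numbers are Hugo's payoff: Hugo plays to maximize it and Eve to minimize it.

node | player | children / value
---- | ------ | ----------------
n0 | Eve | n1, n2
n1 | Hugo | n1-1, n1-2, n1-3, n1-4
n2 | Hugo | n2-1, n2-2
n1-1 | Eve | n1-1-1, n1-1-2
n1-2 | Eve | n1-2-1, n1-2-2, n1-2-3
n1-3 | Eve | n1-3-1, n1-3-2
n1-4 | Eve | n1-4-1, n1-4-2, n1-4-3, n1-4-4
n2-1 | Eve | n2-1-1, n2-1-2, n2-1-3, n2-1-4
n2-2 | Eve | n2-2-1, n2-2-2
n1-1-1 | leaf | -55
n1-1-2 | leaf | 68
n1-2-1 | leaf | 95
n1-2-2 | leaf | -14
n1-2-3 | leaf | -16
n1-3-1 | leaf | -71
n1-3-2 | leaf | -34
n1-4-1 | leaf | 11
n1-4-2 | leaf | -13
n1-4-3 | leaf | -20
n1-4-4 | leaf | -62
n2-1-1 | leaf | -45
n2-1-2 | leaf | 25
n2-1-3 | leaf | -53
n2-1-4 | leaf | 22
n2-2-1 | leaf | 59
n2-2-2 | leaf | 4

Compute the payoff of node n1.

-16

n1-1 (Eve): min(-55, 68) = -55
n1-2 (Eve): min(95, -14, -16) = -16
n1-3 (Eve): min(-71, -34) = -71
n1-4 (Eve): min(11, -13, -20, -62) = -62
n1 (Hugo): max(-55, -16, -71, -62) = -16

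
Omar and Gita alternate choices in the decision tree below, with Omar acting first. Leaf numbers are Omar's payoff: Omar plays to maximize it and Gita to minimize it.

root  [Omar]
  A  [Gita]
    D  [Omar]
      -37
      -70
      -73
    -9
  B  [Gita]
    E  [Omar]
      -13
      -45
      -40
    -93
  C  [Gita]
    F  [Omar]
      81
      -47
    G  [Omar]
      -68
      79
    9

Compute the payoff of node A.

D (Omar): max(-37, -70, -73) = -37
A (Gita): min(-37, -9) = -37

-37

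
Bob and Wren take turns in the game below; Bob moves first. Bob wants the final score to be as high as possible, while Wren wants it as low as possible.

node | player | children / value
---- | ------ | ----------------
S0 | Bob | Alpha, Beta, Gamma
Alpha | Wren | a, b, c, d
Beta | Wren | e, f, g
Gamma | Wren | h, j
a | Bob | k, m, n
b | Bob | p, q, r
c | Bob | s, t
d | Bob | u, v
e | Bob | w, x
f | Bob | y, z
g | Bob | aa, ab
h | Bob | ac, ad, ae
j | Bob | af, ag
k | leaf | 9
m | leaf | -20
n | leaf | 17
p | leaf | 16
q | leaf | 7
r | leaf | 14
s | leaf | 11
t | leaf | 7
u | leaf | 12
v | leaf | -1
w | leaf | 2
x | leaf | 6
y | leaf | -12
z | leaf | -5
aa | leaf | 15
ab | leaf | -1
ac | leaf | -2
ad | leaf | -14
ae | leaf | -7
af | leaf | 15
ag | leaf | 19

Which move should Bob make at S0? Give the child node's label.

a (Bob): max(9, -20, 17) = 17
b (Bob): max(16, 7, 14) = 16
c (Bob): max(11, 7) = 11
d (Bob): max(12, -1) = 12
Alpha (Wren): min(17, 16, 11, 12) = 11
e (Bob): max(2, 6) = 6
f (Bob): max(-12, -5) = -5
g (Bob): max(15, -1) = 15
Beta (Wren): min(6, -5, 15) = -5
h (Bob): max(-2, -14, -7) = -2
j (Bob): max(15, 19) = 19
Gamma (Wren): min(-2, 19) = -2
S0 (Bob): max(11, -5, -2) = 11
Bob at S0 wants the highest of {Alpha=11, Beta=-5, Gamma=-2}, so chooses Alpha.

Alpha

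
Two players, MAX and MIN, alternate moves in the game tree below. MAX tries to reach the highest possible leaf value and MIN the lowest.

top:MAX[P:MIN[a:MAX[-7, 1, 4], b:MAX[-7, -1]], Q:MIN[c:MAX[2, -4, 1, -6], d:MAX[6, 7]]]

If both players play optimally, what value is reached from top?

2

a (MAX): max(-7, 1, 4) = 4
b (MAX): max(-7, -1) = -1
P (MIN): min(4, -1) = -1
c (MAX): max(2, -4, 1, -6) = 2
d (MAX): max(6, 7) = 7
Q (MIN): min(2, 7) = 2
top (MAX): max(-1, 2) = 2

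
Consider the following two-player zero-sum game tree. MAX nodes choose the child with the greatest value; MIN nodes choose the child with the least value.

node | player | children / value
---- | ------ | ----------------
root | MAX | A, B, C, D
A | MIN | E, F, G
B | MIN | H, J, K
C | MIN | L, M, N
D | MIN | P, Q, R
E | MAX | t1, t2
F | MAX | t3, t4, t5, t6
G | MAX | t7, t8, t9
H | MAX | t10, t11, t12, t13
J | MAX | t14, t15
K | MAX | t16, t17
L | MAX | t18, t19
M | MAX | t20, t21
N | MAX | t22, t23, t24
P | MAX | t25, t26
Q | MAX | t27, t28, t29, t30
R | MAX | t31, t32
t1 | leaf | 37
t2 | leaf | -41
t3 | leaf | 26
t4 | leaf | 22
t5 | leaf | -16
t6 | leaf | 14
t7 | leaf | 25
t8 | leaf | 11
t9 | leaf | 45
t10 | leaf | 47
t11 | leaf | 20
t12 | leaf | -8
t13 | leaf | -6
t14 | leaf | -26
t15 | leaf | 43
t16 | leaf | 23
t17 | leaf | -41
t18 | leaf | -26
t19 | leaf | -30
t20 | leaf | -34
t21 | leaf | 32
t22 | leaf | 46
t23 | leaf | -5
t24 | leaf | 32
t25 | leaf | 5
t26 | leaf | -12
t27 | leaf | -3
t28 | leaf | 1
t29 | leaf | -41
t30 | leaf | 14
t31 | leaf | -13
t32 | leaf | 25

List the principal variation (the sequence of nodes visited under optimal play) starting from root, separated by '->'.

root -> A -> F -> t3

E (MAX): max(37, -41) = 37
F (MAX): max(26, 22, -16, 14) = 26
G (MAX): max(25, 11, 45) = 45
A (MIN): min(37, 26, 45) = 26
H (MAX): max(47, 20, -8, -6) = 47
J (MAX): max(-26, 43) = 43
K (MAX): max(23, -41) = 23
B (MIN): min(47, 43, 23) = 23
L (MAX): max(-26, -30) = -26
M (MAX): max(-34, 32) = 32
N (MAX): max(46, -5, 32) = 46
C (MIN): min(-26, 32, 46) = -26
P (MAX): max(5, -12) = 5
Q (MAX): max(-3, 1, -41, 14) = 14
R (MAX): max(-13, 25) = 25
D (MIN): min(5, 14, 25) = 5
root (MAX): max(26, 23, -26, 5) = 26
At root, MAX picks A (highest: 26).
At A, MIN picks F (lowest: 26).
At F, MAX picks t3 (highest: 26).
Terminal value 26.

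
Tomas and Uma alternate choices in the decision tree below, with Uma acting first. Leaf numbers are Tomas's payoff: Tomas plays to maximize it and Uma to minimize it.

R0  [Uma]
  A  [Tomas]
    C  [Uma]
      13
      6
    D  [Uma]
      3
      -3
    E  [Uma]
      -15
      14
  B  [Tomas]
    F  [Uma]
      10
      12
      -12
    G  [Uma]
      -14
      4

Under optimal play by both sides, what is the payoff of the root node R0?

C (Uma): min(13, 6) = 6
D (Uma): min(3, -3) = -3
E (Uma): min(-15, 14) = -15
A (Tomas): max(6, -3, -15) = 6
F (Uma): min(10, 12, -12) = -12
G (Uma): min(-14, 4) = -14
B (Tomas): max(-12, -14) = -12
R0 (Uma): min(6, -12) = -12

-12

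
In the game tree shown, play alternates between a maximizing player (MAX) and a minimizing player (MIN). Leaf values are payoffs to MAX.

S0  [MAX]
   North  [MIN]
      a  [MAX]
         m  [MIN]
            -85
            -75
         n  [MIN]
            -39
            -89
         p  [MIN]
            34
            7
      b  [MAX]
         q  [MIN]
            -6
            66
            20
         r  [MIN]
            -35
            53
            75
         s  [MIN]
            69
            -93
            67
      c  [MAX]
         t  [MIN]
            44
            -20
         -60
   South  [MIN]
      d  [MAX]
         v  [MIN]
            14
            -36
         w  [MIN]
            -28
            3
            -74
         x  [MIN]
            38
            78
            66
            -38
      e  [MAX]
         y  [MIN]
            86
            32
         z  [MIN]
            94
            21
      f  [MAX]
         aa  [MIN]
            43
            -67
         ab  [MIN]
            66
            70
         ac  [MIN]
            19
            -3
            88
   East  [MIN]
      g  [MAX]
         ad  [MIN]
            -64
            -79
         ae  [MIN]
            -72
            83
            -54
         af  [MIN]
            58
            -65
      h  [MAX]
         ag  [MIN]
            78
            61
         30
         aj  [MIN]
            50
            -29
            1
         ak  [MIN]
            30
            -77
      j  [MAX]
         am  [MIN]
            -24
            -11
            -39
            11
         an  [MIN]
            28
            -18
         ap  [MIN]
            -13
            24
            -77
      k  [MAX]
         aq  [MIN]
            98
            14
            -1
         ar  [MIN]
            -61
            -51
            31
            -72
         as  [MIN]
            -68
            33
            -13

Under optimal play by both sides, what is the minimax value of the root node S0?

m (MIN): min(-85, -75) = -85
n (MIN): min(-39, -89) = -89
p (MIN): min(34, 7) = 7
a (MAX): max(-85, -89, 7) = 7
q (MIN): min(-6, 66, 20) = -6
r (MIN): min(-35, 53, 75) = -35
s (MIN): min(69, -93, 67) = -93
b (MAX): max(-6, -35, -93) = -6
t (MIN): min(44, -20) = -20
c (MAX): max(-20, -60) = -20
North (MIN): min(7, -6, -20) = -20
v (MIN): min(14, -36) = -36
w (MIN): min(-28, 3, -74) = -74
x (MIN): min(38, 78, 66, -38) = -38
d (MAX): max(-36, -74, -38) = -36
y (MIN): min(86, 32) = 32
z (MIN): min(94, 21) = 21
e (MAX): max(32, 21) = 32
aa (MIN): min(43, -67) = -67
ab (MIN): min(66, 70) = 66
ac (MIN): min(19, -3, 88) = -3
f (MAX): max(-67, 66, -3) = 66
South (MIN): min(-36, 32, 66) = -36
ad (MIN): min(-64, -79) = -79
ae (MIN): min(-72, 83, -54) = -72
af (MIN): min(58, -65) = -65
g (MAX): max(-79, -72, -65) = -65
ag (MIN): min(78, 61) = 61
aj (MIN): min(50, -29, 1) = -29
ak (MIN): min(30, -77) = -77
h (MAX): max(61, 30, -29, -77) = 61
am (MIN): min(-24, -11, -39, 11) = -39
an (MIN): min(28, -18) = -18
ap (MIN): min(-13, 24, -77) = -77
j (MAX): max(-39, -18, -77) = -18
aq (MIN): min(98, 14, -1) = -1
ar (MIN): min(-61, -51, 31, -72) = -72
as (MIN): min(-68, 33, -13) = -68
k (MAX): max(-1, -72, -68) = -1
East (MIN): min(-65, 61, -18, -1) = -65
S0 (MAX): max(-20, -36, -65) = -20

-20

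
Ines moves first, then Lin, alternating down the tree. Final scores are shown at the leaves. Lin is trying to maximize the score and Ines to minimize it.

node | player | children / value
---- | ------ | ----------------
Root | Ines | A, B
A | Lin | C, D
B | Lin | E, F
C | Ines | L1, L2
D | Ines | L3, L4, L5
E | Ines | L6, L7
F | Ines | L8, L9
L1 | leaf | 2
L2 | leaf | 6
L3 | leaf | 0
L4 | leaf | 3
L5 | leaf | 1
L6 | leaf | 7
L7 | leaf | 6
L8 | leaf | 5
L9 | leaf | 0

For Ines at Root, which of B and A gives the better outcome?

E (Ines): min(7, 6) = 6
F (Ines): min(5, 0) = 0
B (Lin): max(6, 0) = 6
C (Ines): min(2, 6) = 2
D (Ines): min(0, 3, 1) = 0
A (Lin): max(2, 0) = 2
Ines prefers the lower value; B=6, A=2. A is better since 2 < 6.

A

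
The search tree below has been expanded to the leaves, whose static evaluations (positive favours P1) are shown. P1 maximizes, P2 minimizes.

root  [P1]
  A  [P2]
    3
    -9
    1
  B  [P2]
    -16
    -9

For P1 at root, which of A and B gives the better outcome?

A (P2): min(3, -9, 1) = -9
B (P2): min(-16, -9) = -16
P1 prefers the higher value; A=-9, B=-16. A is better since -9 > -16.

A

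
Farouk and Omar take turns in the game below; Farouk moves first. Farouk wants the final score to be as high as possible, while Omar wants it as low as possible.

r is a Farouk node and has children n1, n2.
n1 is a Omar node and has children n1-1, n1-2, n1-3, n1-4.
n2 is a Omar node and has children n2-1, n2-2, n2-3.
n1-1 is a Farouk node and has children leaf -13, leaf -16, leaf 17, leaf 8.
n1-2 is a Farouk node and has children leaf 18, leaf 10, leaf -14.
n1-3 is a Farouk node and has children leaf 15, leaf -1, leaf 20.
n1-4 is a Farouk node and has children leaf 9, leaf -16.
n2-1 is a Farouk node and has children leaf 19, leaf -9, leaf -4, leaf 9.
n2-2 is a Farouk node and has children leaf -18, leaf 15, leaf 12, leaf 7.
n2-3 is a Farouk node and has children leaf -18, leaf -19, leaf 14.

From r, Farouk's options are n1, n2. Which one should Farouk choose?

n2

n1-1 (Farouk): max(-13, -16, 17, 8) = 17
n1-2 (Farouk): max(18, 10, -14) = 18
n1-3 (Farouk): max(15, -1, 20) = 20
n1-4 (Farouk): max(9, -16) = 9
n1 (Omar): min(17, 18, 20, 9) = 9
n2-1 (Farouk): max(19, -9, -4, 9) = 19
n2-2 (Farouk): max(-18, 15, 12, 7) = 15
n2-3 (Farouk): max(-18, -19, 14) = 14
n2 (Omar): min(19, 15, 14) = 14
r (Farouk): max(9, 14) = 14
Farouk at r wants the highest of {n1=9, n2=14}, so chooses n2.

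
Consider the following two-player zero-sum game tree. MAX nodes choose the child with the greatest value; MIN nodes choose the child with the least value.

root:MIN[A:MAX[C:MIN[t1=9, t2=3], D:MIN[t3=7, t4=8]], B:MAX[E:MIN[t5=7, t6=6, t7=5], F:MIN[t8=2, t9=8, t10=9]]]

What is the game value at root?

C (MIN): min(9, 3) = 3
D (MIN): min(7, 8) = 7
A (MAX): max(3, 7) = 7
E (MIN): min(7, 6, 5) = 5
F (MIN): min(2, 8, 9) = 2
B (MAX): max(5, 2) = 5
root (MIN): min(7, 5) = 5

5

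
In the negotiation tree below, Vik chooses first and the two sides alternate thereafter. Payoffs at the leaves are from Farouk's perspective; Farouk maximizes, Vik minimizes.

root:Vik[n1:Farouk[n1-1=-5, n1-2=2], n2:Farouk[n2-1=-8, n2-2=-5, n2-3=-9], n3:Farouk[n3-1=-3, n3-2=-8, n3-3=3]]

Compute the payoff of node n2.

-5

n2 (Farouk): max(-8, -5, -9) = -5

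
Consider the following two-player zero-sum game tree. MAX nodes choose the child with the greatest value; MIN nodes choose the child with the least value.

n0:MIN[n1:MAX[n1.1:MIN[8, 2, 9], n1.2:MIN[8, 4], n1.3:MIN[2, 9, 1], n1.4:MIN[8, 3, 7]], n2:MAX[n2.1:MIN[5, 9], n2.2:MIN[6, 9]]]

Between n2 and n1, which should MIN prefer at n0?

n1

n2.1 (MIN): min(5, 9) = 5
n2.2 (MIN): min(6, 9) = 6
n2 (MAX): max(5, 6) = 6
n1.1 (MIN): min(8, 2, 9) = 2
n1.2 (MIN): min(8, 4) = 4
n1.3 (MIN): min(2, 9, 1) = 1
n1.4 (MIN): min(8, 3, 7) = 3
n1 (MAX): max(2, 4, 1, 3) = 4
MIN prefers the lower value; n2=6, n1=4. n1 is better since 4 < 6.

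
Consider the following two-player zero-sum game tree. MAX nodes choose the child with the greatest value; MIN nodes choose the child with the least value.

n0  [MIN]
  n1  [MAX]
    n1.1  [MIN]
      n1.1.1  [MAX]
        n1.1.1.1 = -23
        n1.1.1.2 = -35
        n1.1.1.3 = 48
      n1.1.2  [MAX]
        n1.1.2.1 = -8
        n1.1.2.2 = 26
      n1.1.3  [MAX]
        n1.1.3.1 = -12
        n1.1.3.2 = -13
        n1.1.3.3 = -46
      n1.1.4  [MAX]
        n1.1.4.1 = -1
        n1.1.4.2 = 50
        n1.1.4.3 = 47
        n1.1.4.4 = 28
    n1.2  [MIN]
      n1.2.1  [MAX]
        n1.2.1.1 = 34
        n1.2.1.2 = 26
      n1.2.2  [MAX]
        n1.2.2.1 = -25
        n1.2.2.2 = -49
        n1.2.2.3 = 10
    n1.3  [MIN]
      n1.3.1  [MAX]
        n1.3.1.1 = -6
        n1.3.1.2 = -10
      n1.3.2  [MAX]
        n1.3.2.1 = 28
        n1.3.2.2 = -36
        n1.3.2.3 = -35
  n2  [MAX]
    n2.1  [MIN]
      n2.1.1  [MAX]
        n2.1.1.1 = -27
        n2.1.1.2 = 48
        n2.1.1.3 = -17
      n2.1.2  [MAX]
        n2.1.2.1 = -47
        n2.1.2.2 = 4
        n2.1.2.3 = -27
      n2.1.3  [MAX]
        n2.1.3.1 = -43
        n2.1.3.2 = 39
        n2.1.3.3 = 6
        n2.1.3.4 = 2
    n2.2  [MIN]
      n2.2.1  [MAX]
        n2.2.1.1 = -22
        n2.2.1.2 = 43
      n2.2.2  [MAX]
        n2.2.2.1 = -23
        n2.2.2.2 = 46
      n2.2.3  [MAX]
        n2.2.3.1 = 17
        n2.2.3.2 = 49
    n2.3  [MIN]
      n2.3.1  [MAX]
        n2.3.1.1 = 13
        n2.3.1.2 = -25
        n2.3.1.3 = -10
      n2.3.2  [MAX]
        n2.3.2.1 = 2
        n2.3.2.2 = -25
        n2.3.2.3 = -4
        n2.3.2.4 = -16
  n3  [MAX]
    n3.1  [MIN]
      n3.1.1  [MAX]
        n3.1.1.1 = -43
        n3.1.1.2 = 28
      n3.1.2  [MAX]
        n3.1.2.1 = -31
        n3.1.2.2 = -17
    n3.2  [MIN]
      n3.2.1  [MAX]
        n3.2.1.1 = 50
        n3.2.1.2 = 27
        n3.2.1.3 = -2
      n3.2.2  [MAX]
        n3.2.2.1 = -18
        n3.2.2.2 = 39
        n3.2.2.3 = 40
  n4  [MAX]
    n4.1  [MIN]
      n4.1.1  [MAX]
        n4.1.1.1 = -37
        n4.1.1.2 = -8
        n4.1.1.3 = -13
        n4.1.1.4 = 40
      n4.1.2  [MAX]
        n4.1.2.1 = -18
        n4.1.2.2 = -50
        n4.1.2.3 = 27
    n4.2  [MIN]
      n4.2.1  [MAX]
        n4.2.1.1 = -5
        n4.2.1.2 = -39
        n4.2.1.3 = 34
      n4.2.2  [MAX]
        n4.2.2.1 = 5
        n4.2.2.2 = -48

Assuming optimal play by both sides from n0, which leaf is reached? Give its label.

n1.2.2.3

n1.1.1 (MAX): max(-23, -35, 48) = 48
n1.1.2 (MAX): max(-8, 26) = 26
n1.1.3 (MAX): max(-12, -13, -46) = -12
n1.1.4 (MAX): max(-1, 50, 47, 28) = 50
n1.1 (MIN): min(48, 26, -12, 50) = -12
n1.2.1 (MAX): max(34, 26) = 34
n1.2.2 (MAX): max(-25, -49, 10) = 10
n1.2 (MIN): min(34, 10) = 10
n1.3.1 (MAX): max(-6, -10) = -6
n1.3.2 (MAX): max(28, -36, -35) = 28
n1.3 (MIN): min(-6, 28) = -6
n1 (MAX): max(-12, 10, -6) = 10
n2.1.1 (MAX): max(-27, 48, -17) = 48
n2.1.2 (MAX): max(-47, 4, -27) = 4
n2.1.3 (MAX): max(-43, 39, 6, 2) = 39
n2.1 (MIN): min(48, 4, 39) = 4
n2.2.1 (MAX): max(-22, 43) = 43
n2.2.2 (MAX): max(-23, 46) = 46
n2.2.3 (MAX): max(17, 49) = 49
n2.2 (MIN): min(43, 46, 49) = 43
n2.3.1 (MAX): max(13, -25, -10) = 13
n2.3.2 (MAX): max(2, -25, -4, -16) = 2
n2.3 (MIN): min(13, 2) = 2
n2 (MAX): max(4, 43, 2) = 43
n3.1.1 (MAX): max(-43, 28) = 28
n3.1.2 (MAX): max(-31, -17) = -17
n3.1 (MIN): min(28, -17) = -17
n3.2.1 (MAX): max(50, 27, -2) = 50
n3.2.2 (MAX): max(-18, 39, 40) = 40
n3.2 (MIN): min(50, 40) = 40
n3 (MAX): max(-17, 40) = 40
n4.1.1 (MAX): max(-37, -8, -13, 40) = 40
n4.1.2 (MAX): max(-18, -50, 27) = 27
n4.1 (MIN): min(40, 27) = 27
n4.2.1 (MAX): max(-5, -39, 34) = 34
n4.2.2 (MAX): max(5, -48) = 5
n4.2 (MIN): min(34, 5) = 5
n4 (MAX): max(27, 5) = 27
n0 (MIN): min(10, 43, 40, 27) = 10
At n0, MIN picks n1 (lowest: 10).
At n1, MAX picks n1.2 (highest: 10).
At n1.2, MIN picks n1.2.2 (lowest: 10).
At n1.2.2, MAX picks n1.2.2.3 (highest: 10).
Terminal value 10.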